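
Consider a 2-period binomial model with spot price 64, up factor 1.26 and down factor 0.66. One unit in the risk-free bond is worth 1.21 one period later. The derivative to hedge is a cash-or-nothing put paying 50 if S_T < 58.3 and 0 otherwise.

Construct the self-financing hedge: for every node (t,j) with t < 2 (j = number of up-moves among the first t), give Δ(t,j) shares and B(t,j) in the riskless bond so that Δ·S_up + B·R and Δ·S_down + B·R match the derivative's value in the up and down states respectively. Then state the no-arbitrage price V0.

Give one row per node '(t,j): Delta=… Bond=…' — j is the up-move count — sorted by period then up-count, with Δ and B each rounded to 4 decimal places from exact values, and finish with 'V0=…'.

(0,0): Delta=-0.9864 Bond=68.5859
(1,0): Delta=0.0000 Bond=41.3223
(1,1): Delta=-1.0334 Bond=86.7769
V0=5.4546

Risk-neutral probability p* = (R−d)/(u−d) = (1.21−0.66)/(1.26−0.66) = 0.9167.
At expiry t=2: V(2,0)=50.0000, V(2,1)=50.0000, V(2,2)=0.0000
Node (1,0) S=42.2400: V=(p*·50.0000+(1−p*)·50.0000)/1.21=41.3223; Δ=(50.0000−50.0000)/(53.2224−27.8784)=0.0000; B=V−Δ·S=41.3223
Node (1,1) S=80.6400: V=(p*·0.0000+(1−p*)·50.0000)/1.21=3.4435; Δ=(0.0000−50.0000)/(101.6064−53.2224)=-1.0334; B=V−Δ·S=86.7769
Node (0,0) S=64.0000: V=(p*·3.4435+(1−p*)·41.3223)/1.21=5.4546; Δ=(3.4435−41.3223)/(80.6400−42.2400)=-0.9864; B=V−Δ·S=68.5859
Root portfolio cost Δ·64+B reproduces V0=5.4546.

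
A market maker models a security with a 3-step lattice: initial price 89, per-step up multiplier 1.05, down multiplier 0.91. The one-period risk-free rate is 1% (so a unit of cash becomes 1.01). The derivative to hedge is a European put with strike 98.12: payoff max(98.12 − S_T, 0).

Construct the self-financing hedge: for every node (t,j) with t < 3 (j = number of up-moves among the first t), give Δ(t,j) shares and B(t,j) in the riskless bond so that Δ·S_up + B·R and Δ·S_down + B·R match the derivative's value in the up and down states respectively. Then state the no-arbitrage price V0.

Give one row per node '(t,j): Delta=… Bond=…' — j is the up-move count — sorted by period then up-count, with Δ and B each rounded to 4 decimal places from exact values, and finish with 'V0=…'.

(0,0): Delta=-0.8030 Bond=79.4345
(1,0): Delta=-1.0000 Bond=96.1866
(1,1): Delta=-0.7347 Bond=73.8457
(2,0): Delta=-1.0000 Bond=97.1485
(2,1): Delta=-1.0000 Bond=97.1485
(2,2): Delta=-0.6427 Bond=65.5584
V0=7.9706

The replicating-portfolio and risk-neutral prices coincide; use p* = (1.01−0.91)/(1.05−0.91) = 0.7143 for the latter.
Terminal payoffs: V(3,0)=31.0522, V(3,1)=20.7341, V(3,2)=8.8285, V(3,3)=0.0000
(2,0): S=73.7009. Δ = (V_up−V_dn)/(S_up−S_dn) = (20.7341−31.0522)/(77.3859−67.0678) = -1.0000. V = [p*·20.7341 + (1−p*)·31.0522]/1.01 = 23.4476. B = V − Δ·S = 97.1485.
(2,1): S=85.0395. Δ = (V_up−V_dn)/(S_up−S_dn) = (8.8285−20.7341)/(89.2915−77.3859) = -1.0000. V = [p*·8.8285 + (1−p*)·20.7341]/1.01 = 12.1090. B = V − Δ·S = 97.1485.
(2,2): S=98.1225. Δ = (V_up−V_dn)/(S_up−S_dn) = (0.0000−8.8285)/(103.0286−89.2915) = -0.6427. V = [p*·0.0000 + (1−p*)·8.8285]/1.01 = 2.4975. B = V − Δ·S = 65.5584.
(1,0): S=80.9900. Δ = (V_up−V_dn)/(S_up−S_dn) = (12.1090−23.4476)/(85.0395−73.7009) = -1.0000. V = [p*·12.1090 + (1−p*)·23.4476]/1.01 = 15.1966. B = V − Δ·S = 96.1866.
(1,1): S=93.4500. Δ = (V_up−V_dn)/(S_up−S_dn) = (2.4975−12.1090)/(98.1225−85.0395) = -0.7347. V = [p*·2.4975 + (1−p*)·12.1090]/1.01 = 5.1917. B = V − Δ·S = 73.8457.
(0,0): S=89.0000. Δ = (V_up−V_dn)/(S_up−S_dn) = (5.1917−15.1966)/(93.4500−80.9900) = -0.8030. V = [p*·5.1917 + (1−p*)·15.1966]/1.01 = 7.9706. B = V − Δ·S = 79.4345.
Self-financing check: at every node Δ·S+B equals the discounted successor values.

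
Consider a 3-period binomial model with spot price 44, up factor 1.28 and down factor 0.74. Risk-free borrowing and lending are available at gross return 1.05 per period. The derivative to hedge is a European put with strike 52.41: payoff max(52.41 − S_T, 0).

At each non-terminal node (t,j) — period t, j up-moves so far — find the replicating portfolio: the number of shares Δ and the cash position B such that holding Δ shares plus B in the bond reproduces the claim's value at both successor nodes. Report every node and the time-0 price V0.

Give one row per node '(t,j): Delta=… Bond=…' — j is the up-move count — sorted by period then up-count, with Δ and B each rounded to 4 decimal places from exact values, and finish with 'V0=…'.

Under the risk-neutral measure, an up-move has probability p* = (R−d)/(u−d) = 0.5741 and values discount at R = 1.05.
Terminal payoffs: V(3,0)=34.5801, V(3,1)=21.5692, V(3,2)=0.0000, V(3,3)=0.0000
Node (2,0) S=24.0944: V=(p*·21.5692+(1−p*)·34.5801)/1.05=25.8199; Δ=(21.5692−34.5801)/(30.8408−17.8299)=-1.0000; B=V−Δ·S=49.9143
Node (2,1) S=41.6768: V=(p*·0.0000+(1−p*)·21.5692)/1.05=8.7494; Δ=(0.0000−21.5692)/(53.3463−30.8408)=-0.9584; B=V−Δ·S=48.6923
Node (2,2) S=72.0896: V=(p*·0.0000+(1−p*)·0.0000)/1.05=0.0000; Δ=(0.0000−0.0000)/(92.2747−53.3463)=0.0000; B=V−Δ·S=0.0000
Node (1,0) S=32.5600: V=(p*·8.7494+(1−p*)·25.8199)/1.05=15.2573; Δ=(8.7494−25.8199)/(41.6768−24.0944)=-0.9709; B=V−Δ·S=46.8693
Node (1,1) S=56.3200: V=(p*·0.0000+(1−p*)·8.7494)/1.05=3.5491; Δ=(0.0000−8.7494)/(72.0896−41.6768)=-0.2877; B=V−Δ·S=19.7517
Node (0,0) S=44.0000: V=(p*·3.5491+(1−p*)·15.2573)/1.05=8.1295; Δ=(3.5491−15.2573)/(56.3200−32.5600)=-0.4928; B=V−Δ·S=29.8112
Root portfolio cost Δ·44+B reproduces V0=8.1295.

(0,0): Delta=-0.4928 Bond=29.8112
(1,0): Delta=-0.9709 Bond=46.8693
(1,1): Delta=-0.2877 Bond=19.7517
(2,0): Delta=-1.0000 Bond=49.9143
(2,1): Delta=-0.9584 Bond=48.6923
(2,2): Delta=0.0000 Bond=0.0000
V0=8.1295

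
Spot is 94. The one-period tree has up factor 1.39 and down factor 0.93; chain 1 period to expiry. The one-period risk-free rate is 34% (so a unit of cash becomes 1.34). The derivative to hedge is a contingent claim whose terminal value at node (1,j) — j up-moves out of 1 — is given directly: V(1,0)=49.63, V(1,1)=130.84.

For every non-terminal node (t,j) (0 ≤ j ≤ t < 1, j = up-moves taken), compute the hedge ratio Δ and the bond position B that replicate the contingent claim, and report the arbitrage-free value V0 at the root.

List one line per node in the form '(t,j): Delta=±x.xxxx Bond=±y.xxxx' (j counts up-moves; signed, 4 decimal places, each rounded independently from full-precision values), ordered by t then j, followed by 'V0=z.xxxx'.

(0,0): Delta=1.8781 Bond=-85.4891
V0=91.0543

Under the risk-neutral measure, an up-move has probability p* = (R−d)/(u−d) = 0.8913 and values discount at R = 1.34.
Terminal values V(1,·): V(1,0)=49.6300, V(1,1)=130.8400
(0,0): S=94.0000. Δ = (V_up−V_dn)/(S_up−S_dn) = (130.8400−49.6300)/(130.6600−87.4200) = 1.8781. V = [p*·130.8400 + (1−p*)·49.6300]/1.34 = 91.0543. B = V − Δ·S = -85.4891.
Check: Δ(0,0)·S0 + B(0,0) = 91.0543 = V0.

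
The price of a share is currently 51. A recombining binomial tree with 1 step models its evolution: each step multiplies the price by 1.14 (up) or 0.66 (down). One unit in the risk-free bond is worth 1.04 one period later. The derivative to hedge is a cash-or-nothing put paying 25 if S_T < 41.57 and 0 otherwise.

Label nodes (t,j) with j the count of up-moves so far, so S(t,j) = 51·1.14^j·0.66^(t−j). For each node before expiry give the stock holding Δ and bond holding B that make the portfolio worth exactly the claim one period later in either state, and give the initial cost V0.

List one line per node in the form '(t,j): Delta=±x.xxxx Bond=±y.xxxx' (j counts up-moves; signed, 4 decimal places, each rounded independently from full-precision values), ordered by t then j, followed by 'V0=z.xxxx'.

Under the risk-neutral measure, an up-move has probability p* = (R−d)/(u−d) = 0.7917 and values discount at R = 1.04.
At expiry t=1: V(1,0)=25.0000, V(1,1)=0.0000
Node (0,0) S=51.0000: V=(p*·0.0000+(1−p*)·25.0000)/1.04=5.0080; Δ=(0.0000−25.0000)/(58.1400−33.6600)=-1.0212; B=V−Δ·S=57.0913
Each (Δ,B) replicates both successor values, so the strategy is self-financing and V0 is arbitrage-free.

(0,0): Delta=-1.0212 Bond=57.0913
V0=5.0080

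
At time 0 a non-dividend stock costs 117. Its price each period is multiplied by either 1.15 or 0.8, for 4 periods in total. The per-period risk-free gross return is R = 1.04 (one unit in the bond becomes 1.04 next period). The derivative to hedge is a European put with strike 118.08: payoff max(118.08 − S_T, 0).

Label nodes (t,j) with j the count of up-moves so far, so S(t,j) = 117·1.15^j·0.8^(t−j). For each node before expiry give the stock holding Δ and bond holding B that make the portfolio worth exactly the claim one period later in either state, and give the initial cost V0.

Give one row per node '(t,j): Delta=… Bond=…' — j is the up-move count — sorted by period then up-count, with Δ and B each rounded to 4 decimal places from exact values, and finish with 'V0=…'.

(0,0): Delta=-0.3304 Bond=47.3650
(1,0): Delta=-0.6779 Bond=81.7802
(1,1): Delta=-0.2197 Bond=34.3543
(2,0): Delta=-1.0000 Bond=109.1716
(2,1): Delta=-0.5752 Bond=73.9963
(2,2): Delta=-0.1063 Bond=18.1891
(3,0): Delta=-1.0000 Bond=113.5385
(3,1): Delta=-1.0000 Bond=113.5385
(3,2): Delta=-0.4397 Bond=60.1892
(3,3): Delta=0.0000 Bond=0.0000
V0=8.7036

Under the risk-neutral measure, an up-move has probability p* = (R−d)/(u−d) = 0.6857 and values discount at R = 1.04.
Terminal values V(4,·): V(4,0)=70.1568, V(4,1)=49.1904, V(4,2)=19.0512, V(4,3)=0.0000, V(4,4)=0.0000
(3,0): S=59.9040. Δ = (V_up−V_dn)/(S_up−S_dn) = (49.1904−70.1568)/(68.8896−47.9232) = -1.0000. V = [p*·49.1904 + (1−p*)·70.1568]/1.04 = 53.6345. B = V − Δ·S = 113.5385.
(3,1): S=86.1120. Δ = (V_up−V_dn)/(S_up−S_dn) = (19.0512−49.1904)/(99.0288−68.8896) = -1.0000. V = [p*·19.0512 + (1−p*)·49.1904]/1.04 = 27.4265. B = V − Δ·S = 113.5385.
(3,2): S=123.7860. Δ = (V_up−V_dn)/(S_up−S_dn) = (0.0000−19.0512)/(142.3539−99.0288) = -0.4397. V = [p*·0.0000 + (1−p*)·19.0512]/1.04 = 5.7572. B = V − Δ·S = 60.1892.
(3,3): S=177.9424. Δ = (V_up−V_dn)/(S_up−S_dn) = (0.0000−0.0000)/(204.6337−142.3539) = 0.0000. V = [p*·0.0000 + (1−p*)·0.0000]/1.04 = 0.0000. B = V − Δ·S = 0.0000.
(2,0): S=74.8800. Δ = (V_up−V_dn)/(S_up−S_dn) = (27.4265−53.6345)/(86.1120−59.9040) = -1.0000. V = [p*·27.4265 + (1−p*)·53.6345]/1.04 = 34.2916. B = V − Δ·S = 109.1716.
(2,1): S=107.6400. Δ = (V_up−V_dn)/(S_up−S_dn) = (5.7572−27.4265)/(123.7860−86.1120) = -0.5752. V = [p*·5.7572 + (1−p*)·27.4265]/1.04 = 12.0842. B = V − Δ·S = 73.9963.
(2,2): S=154.7325. Δ = (V_up−V_dn)/(S_up−S_dn) = (0.0000−5.7572)/(177.9424−123.7860) = -0.1063. V = [p*·0.0000 + (1−p*)·5.7572]/1.04 = 1.7398. B = V − Δ·S = 18.1891.
(1,0): S=93.6000. Δ = (V_up−V_dn)/(S_up−S_dn) = (12.0842−34.2916)/(107.6400−74.8800) = -0.6779. V = [p*·12.0842 + (1−p*)·34.2916]/1.04 = 18.3304. B = V − Δ·S = 81.7802.
(1,1): S=134.5500. Δ = (V_up−V_dn)/(S_up−S_dn) = (1.7398−12.0842)/(154.7325−107.6400) = -0.2197. V = [p*·1.7398 + (1−p*)·12.0842]/1.04 = 4.7990. B = V − Δ·S = 34.3543.
(0,0): S=117.0000. Δ = (V_up−V_dn)/(S_up−S_dn) = (4.7990−18.3304)/(134.5500−93.6000) = -0.3304. V = [p*·4.7990 + (1−p*)·18.3304]/1.04 = 8.7036. B = V − Δ·S = 47.3650.
Each (Δ,B) replicates both successor values, so the strategy is self-financing and V0 is arbitrage-free.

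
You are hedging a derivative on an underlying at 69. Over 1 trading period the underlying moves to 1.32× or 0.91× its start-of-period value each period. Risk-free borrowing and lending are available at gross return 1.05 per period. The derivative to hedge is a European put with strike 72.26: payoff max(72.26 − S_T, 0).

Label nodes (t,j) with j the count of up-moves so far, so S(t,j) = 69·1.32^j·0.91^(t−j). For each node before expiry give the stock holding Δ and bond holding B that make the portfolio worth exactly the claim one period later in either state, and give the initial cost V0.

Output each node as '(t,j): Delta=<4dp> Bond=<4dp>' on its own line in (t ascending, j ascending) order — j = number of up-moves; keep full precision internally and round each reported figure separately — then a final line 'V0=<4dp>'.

The replicating-portfolio and risk-neutral prices coincide; use p* = (1.05−0.91)/(1.32−0.91) = 0.3415 for the latter.
At expiry t=1: V(1,0)=9.4700, V(1,1)=0.0000
Node (0,0) S=69.0000: V=(p*·0.0000+(1−p*)·9.4700)/1.05=5.9394; Δ=(0.0000−9.4700)/(91.0800−62.7900)=-0.3347; B=V−Δ·S=29.0369
The time-0 hedge costs 5.9394, which is the no-arbitrage price.

(0,0): Delta=-0.3347 Bond=29.0369
V0=5.9394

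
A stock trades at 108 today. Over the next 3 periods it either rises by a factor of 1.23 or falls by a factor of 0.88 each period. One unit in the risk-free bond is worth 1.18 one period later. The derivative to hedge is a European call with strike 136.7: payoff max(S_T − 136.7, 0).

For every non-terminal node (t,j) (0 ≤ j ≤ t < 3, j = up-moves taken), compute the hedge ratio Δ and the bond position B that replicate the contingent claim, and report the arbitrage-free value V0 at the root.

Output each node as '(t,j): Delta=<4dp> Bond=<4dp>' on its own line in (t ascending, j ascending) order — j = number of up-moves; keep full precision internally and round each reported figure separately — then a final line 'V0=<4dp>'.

(0,0): Delta=0.8312 Bond=-63.7820
(1,0): Delta=0.1547 Bond=-10.9675
(1,1): Delta=0.9119 Bond=-85.9786
(2,0): Delta=0.0000 Bond=0.0000
(2,1): Delta=0.1732 Bond=-15.0985
(2,2): Delta=1.0000 Bond=-115.8475
V0=25.9926

Risk-neutral probability p* = (R−d)/(u−d) = (1.18−0.88)/(1.23−0.88) = 0.8571.
Payoff layer (t=3): V(3,0)=0.0000, V(3,1)=0.0000, V(3,2)=7.0860, V(3,3)=64.2736
  t=2,j=0: stock 83.6352 → up 102.8713 (V=0.0000), down 73.5990 (V=0.0000). Price 0.0000; hedge Δ=0.0000, bond B=0.0000.
  t=2,j=1: stock 116.8992 → up 143.7860 (V=7.0860), down 102.8713 (V=0.0000). Price 5.1472; hedge Δ=0.1732, bond B=-15.0985.
  t=2,j=2: stock 163.3932 → up 200.9736 (V=64.2736), down 143.7860 (V=7.0860). Price 47.5457; hedge Δ=1.0000, bond B=-115.8475.
  t=1,j=0: stock 95.0400 → up 116.8992 (V=5.1472), down 83.6352 (V=0.0000). Price 3.7389; hedge Δ=0.1547, bond B=-10.9675.
  t=1,j=1: stock 132.8400 → up 163.3932 (V=47.5457), down 116.8992 (V=5.1472). Price 35.1600; hedge Δ=0.9119, bond B=-85.9786.
  t=0,j=0: stock 108.0000 → up 132.8400 (V=35.1600), down 95.0400 (V=3.7389). Price 25.9926; hedge Δ=0.8312, bond B=-63.7820.
Check: Δ(0,0)·S0 + B(0,0) = 25.9926 = V0.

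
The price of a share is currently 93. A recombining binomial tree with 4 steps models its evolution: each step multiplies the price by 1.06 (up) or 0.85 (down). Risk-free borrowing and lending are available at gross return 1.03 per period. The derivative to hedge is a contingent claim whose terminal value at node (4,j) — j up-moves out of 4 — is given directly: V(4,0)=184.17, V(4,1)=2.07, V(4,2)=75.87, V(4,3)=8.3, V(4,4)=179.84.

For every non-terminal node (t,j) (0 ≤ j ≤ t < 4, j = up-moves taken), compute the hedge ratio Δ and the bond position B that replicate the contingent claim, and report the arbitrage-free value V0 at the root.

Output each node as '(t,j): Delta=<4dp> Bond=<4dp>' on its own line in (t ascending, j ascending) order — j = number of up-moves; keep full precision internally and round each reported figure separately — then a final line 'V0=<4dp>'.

(0,0): Delta=4.2215 Bond=-297.5495
(1,0): Delta=-2.0036 Bond=185.6196
(1,1): Delta=5.0535 Bond=-388.4919
(2,0): Delta=2.5625 Bond=-115.6194
(2,1): Delta=-2.6138 Bond=242.3227
(2,2): Delta=6.0782 Bond=-507.2248
(3,0): Delta=-15.1828 Bond=894.4092
(3,1): Delta=4.9341 Bond=-288.0042
(3,2): Delta=-3.6226 Bond=339.1919
(3,3): Delta=7.3747 Bond=-666.0472
V0=95.0528

Since d<R<u, set p* = (R−d)/(u−d) = 0.8571; price each node as the discounted p*-expectation of its children.
Terminal values V(4,·): V(4,0)=184.1700, V(4,1)=2.0700, V(4,2)=75.8700, V(4,3)=8.3000, V(4,4)=179.8400
  t=3,j=0: stock 57.1136 → up 60.5404 (V=2.0700), down 48.5466 (V=184.1700). Price 27.2663; hedge Δ=-15.1828, bond B=894.4092.
  t=3,j=1: stock 71.2240 → up 75.4975 (V=75.8700), down 60.5404 (V=2.0700). Price 63.4244; hedge Δ=4.9341, bond B=-288.0042.
  t=3,j=2: stock 88.8206 → up 94.1498 (V=8.3000), down 75.4975 (V=75.8700). Price 17.4300; hedge Δ=-3.6226, bond B=339.1919.
  t=3,j=3: stock 110.7645 → up 117.4104 (V=179.8400), down 94.1498 (V=8.3000). Price 150.8100; hedge Δ=7.3747, bond B=-666.0472.
  t=2,j=0: stock 67.1925 → up 71.2241 (V=63.4244), down 57.1136 (V=27.2663). Price 56.5621; hedge Δ=2.5625, bond B=-115.6194.
  t=2,j=1: stock 83.7930 → up 88.8206 (V=17.4300), down 71.2240 (V=63.4244). Price 23.3015; hedge Δ=-2.6138, bond B=242.3227.
  t=2,j=2: stock 104.4948 → up 110.7645 (V=150.8100), down 88.8206 (V=17.4300). Price 127.9182; hedge Δ=6.0782, bond B=-507.2248.
  t=1,j=0: stock 79.0500 → up 83.7930 (V=23.3015), down 67.1925 (V=56.5621). Price 27.2360; hedge Δ=-2.0036, bond B=185.6196.
  t=1,j=1: stock 98.5800 → up 104.4948 (V=127.9182), down 83.7930 (V=23.3015). Price 109.6824; hedge Δ=5.0535, bond B=-388.4919.
  t=0,j=0: stock 93.0000 → up 98.5800 (V=109.6824), down 79.0500 (V=27.2360). Price 95.0528; hedge Δ=4.2215, bond B=-297.5495.
Each (Δ,B) replicates both successor values, so the strategy is self-financing and V0 is arbitrage-free.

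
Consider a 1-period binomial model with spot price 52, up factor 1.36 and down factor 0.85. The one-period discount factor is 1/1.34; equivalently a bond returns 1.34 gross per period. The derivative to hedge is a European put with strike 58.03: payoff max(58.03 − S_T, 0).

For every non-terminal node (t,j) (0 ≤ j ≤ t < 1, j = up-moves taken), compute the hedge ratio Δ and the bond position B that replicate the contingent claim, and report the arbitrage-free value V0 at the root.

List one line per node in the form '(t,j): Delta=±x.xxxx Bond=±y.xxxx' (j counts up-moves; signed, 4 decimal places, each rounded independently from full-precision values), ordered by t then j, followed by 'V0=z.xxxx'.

The replicating-portfolio and risk-neutral prices coincide; use p* = (1.34−0.85)/(1.36−0.85) = 0.9608 for the latter.
Terminal values V(1,·): V(1,0)=13.8300, V(1,1)=0.0000
(0,0): S=52.0000. Δ = (V_up−V_dn)/(S_up−S_dn) = (0.0000−13.8300)/(70.7200−44.2000) = -0.5215. V = [p*·0.0000 + (1−p*)·13.8300]/1.34 = 0.4047. B = V − Δ·S = 27.5224.
Check: Δ(0,0)·S0 + B(0,0) = 0.4047 = V0.

(0,0): Delta=-0.5215 Bond=27.5224
V0=0.4047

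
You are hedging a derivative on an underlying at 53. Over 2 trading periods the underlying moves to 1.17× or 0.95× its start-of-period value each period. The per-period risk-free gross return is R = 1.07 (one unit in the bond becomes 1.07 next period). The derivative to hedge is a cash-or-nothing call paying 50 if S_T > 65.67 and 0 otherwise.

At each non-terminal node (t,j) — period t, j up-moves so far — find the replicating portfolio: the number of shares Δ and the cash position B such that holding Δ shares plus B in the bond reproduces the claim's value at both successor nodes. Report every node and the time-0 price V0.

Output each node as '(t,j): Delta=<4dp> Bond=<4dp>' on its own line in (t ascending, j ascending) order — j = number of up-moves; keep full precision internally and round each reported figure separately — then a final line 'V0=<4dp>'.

The replicating-portfolio and risk-neutral prices coincide; use p* = (1.07−0.95)/(1.17−0.95) = 0.5455 for the latter.
Terminal payoffs: V(2,0)=0.0000, V(2,1)=0.0000, V(2,2)=50.0000
  t=1,j=0: stock 50.3500 → up 58.9095 (V=0.0000), down 47.8325 (V=0.0000). Price 0.0000; hedge Δ=0.0000, bond B=0.0000.
  t=1,j=1: stock 62.0100 → up 72.5517 (V=50.0000), down 58.9095 (V=0.0000). Price 25.4885; hedge Δ=3.6651, bond B=-201.7842.
  t=0,j=0: stock 53.0000 → up 62.0100 (V=25.4885), down 50.3500 (V=0.0000). Price 12.9933; hedge Δ=2.1860, bond B=-102.8637.
Check: Δ(0,0)·S0 + B(0,0) = 12.9933 = V0.

(0,0): Delta=2.1860 Bond=-102.8637
(1,0): Delta=0.0000 Bond=0.0000
(1,1): Delta=3.6651 Bond=-201.7842
V0=12.9933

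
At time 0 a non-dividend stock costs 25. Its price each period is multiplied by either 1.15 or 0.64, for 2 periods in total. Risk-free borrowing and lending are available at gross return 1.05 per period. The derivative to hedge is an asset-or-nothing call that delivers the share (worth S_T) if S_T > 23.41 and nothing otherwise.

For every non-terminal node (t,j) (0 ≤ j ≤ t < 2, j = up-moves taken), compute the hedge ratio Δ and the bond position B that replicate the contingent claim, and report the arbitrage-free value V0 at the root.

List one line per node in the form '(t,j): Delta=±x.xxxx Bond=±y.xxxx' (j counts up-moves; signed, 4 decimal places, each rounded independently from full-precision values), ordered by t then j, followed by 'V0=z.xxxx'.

(0,0): Delta=1.9854 Bond=-30.2538
(1,0): Delta=0.0000 Bond=0.0000
(1,1): Delta=2.2549 Bond=-39.5145
V0=19.3814

Risk-neutral probability p* = (R−d)/(u−d) = (1.05−0.64)/(1.15−0.64) = 0.8039.
Terminal payoffs: V(2,0)=0.0000, V(2,1)=0.0000, V(2,2)=33.0625
  t=1,j=0: stock 16.0000 → up 18.4000 (V=0.0000), down 10.2400 (V=0.0000). Price 0.0000; hedge Δ=0.0000, bond B=0.0000.
  t=1,j=1: stock 28.7500 → up 33.0625 (V=33.0625), down 18.4000 (V=0.0000). Price 25.3140; hedge Δ=2.2549, bond B=-39.5145.
  t=0,j=0: stock 25.0000 → up 28.7500 (V=25.3140), down 16.0000 (V=0.0000). Price 19.3814; hedge Δ=1.9854, bond B=-30.2538.
Self-financing check: at every node Δ·S+B equals the discounted successor values.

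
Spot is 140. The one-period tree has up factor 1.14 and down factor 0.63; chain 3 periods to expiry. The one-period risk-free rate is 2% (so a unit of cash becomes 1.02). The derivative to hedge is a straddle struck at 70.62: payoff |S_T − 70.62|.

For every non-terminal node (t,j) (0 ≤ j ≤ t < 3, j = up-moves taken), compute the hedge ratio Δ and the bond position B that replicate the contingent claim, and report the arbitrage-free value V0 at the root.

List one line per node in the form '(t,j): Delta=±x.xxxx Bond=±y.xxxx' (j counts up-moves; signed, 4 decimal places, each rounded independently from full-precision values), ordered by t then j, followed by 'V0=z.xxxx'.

Risk-neutral probability p* = (R−d)/(u−d) = (1.02−0.63)/(1.14−0.63) = 0.7647.
At expiry t=3: V(3,0)=35.6134, V(3,1)=7.2748, V(3,2)=44.0047, V(3,3)=136.7962
  t=2,j=0: stock 55.5660 → up 63.3452 (V=7.2748), down 35.0066 (V=35.6134). Price 13.6693; hedge Δ=-1.0000, bond B=69.2353.
  t=2,j=1: stock 100.5480 → up 114.6247 (V=44.0047), down 63.3452 (V=7.2748). Price 34.6690; hedge Δ=0.7163, bond B=-37.3505.
  t=2,j=2: stock 181.9440 → up 207.4162 (V=136.7962), down 114.6247 (V=44.0047). Price 112.7087; hedge Δ=1.0000, bond B=-69.2353.
  t=1,j=0: stock 88.2000 → up 100.5480 (V=34.6690), down 55.5660 (V=13.6693). Price 29.1450; hedge Δ=0.4668, bond B=-12.0309.
  t=1,j=1: stock 159.6000 → up 181.9440 (V=112.7087), down 100.5480 (V=34.6690). Price 92.4965; hedge Δ=0.9588, bond B=-60.5225.
  t=0,j=0: stock 140.0000 → up 159.6000 (V=92.4965), down 88.2000 (V=29.1450). Price 76.0689; hedge Δ=0.8873, bond B=-48.1498.
Root portfolio cost Δ·140+B reproduces V0=76.0689.

(0,0): Delta=0.8873 Bond=-48.1498
(1,0): Delta=0.4668 Bond=-12.0309
(1,1): Delta=0.9588 Bond=-60.5225
(2,0): Delta=-1.0000 Bond=69.2353
(2,1): Delta=0.7163 Bond=-37.3505
(2,2): Delta=1.0000 Bond=-69.2353
V0=76.0689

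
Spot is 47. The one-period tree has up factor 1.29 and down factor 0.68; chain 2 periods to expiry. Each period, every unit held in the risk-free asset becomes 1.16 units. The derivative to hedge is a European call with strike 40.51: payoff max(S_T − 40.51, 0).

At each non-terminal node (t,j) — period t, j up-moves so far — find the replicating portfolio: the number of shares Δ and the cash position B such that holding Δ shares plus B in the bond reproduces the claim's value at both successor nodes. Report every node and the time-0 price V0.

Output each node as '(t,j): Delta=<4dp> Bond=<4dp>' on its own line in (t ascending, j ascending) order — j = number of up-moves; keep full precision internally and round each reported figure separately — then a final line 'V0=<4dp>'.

Since d<R<u, set p* = (R−d)/(u−d) = 0.7869; price each node as the discounted p*-expectation of its children.
At expiry t=2: V(2,0)=0.0000, V(2,1)=0.7184, V(2,2)=37.7027
Node (1,0) S=31.9600: V=(p*·0.7184+(1−p*)·0.0000)/1.16=0.4873; Δ=(0.7184−0.0000)/(41.2284−21.7328)=0.0368; B=V−Δ·S=-0.6904
Node (1,1) S=60.6300: V=(p*·37.7027+(1−p*)·0.7184)/1.16=25.7076; Δ=(37.7027−0.7184)/(78.2127−41.2284)=1.0000; B=V−Δ·S=-34.9224
Node (0,0) S=47.0000: V=(p*·25.7076+(1−p*)·0.4873)/1.16=17.5283; Δ=(25.7076−0.4873)/(60.6300−31.9600)=0.8797; B=V−Δ·S=-23.8164
The time-0 hedge costs 17.5283, which is the no-arbitrage price.

(0,0): Delta=0.8797 Bond=-23.8164
(1,0): Delta=0.0368 Bond=-0.6904
(1,1): Delta=1.0000 Bond=-34.9224
V0=17.5283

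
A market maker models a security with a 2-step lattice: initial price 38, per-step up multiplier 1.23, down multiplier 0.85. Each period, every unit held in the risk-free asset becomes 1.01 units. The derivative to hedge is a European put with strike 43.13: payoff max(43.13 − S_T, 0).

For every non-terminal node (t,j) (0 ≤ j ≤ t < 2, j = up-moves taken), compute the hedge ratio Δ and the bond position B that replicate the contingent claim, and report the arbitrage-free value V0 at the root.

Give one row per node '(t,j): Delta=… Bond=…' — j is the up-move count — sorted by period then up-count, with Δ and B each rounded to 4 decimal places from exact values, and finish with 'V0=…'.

(0,0): Delta=-0.5854 Bond=29.0218
(1,0): Delta=-1.0000 Bond=42.7030
(1,1): Delta=-0.1915 Bond=10.8995
V0=6.7759

Risk-neutral probability p* = (R−d)/(u−d) = (1.01−0.85)/(1.23−0.85) = 0.4211.
At expiry t=2: V(2,0)=15.6750, V(2,1)=3.4010, V(2,2)=0.0000
Node (1,0) S=32.3000: V=(p*·3.4010+(1−p*)·15.6750)/1.01=10.4030; Δ=(3.4010−15.6750)/(39.7290−27.4550)=-1.0000; B=V−Δ·S=42.7030
Node (1,1) S=46.7400: V=(p*·0.0000+(1−p*)·3.4010)/1.01=1.9495; Δ=(0.0000−3.4010)/(57.4902−39.7290)=-0.1915; B=V−Δ·S=10.8995
Node (0,0) S=38.0000: V=(p*·1.9495+(1−p*)·10.4030)/1.01=6.7759; Δ=(1.9495−10.4030)/(46.7400−32.3000)=-0.5854; B=V−Δ·S=29.0218
The time-0 hedge costs 6.7759, which is the no-arbitrage price.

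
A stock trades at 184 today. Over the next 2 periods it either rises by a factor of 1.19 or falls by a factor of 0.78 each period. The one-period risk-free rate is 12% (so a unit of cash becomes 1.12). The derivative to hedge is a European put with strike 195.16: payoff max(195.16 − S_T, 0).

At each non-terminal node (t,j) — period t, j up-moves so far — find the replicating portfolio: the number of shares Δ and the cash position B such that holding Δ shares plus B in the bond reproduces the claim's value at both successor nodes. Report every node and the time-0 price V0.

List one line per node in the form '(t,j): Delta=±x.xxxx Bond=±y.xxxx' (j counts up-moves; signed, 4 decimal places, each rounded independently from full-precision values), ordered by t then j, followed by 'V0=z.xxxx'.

(0,0): Delta=-0.3581 Bond=73.3251
(1,0): Delta=-1.0000 Bond=174.2500
(1,1): Delta=-0.2715 Bond=63.1571
V0=7.4352

Under the risk-neutral measure, an up-move has probability p* = (R−d)/(u−d) = 0.8293 and values discount at R = 1.12.
Payoff layer (t=2): V(2,0)=83.2144, V(2,1)=24.3712, V(2,2)=0.0000
  t=1,j=0: stock 143.5200 → up 170.7888 (V=24.3712), down 111.9456 (V=83.2144). Price 30.7300; hedge Δ=-1.0000, bond B=174.2500.
  t=1,j=1: stock 218.9600 → up 260.5624 (V=0.0000), down 170.7888 (V=24.3712). Price 3.7151; hedge Δ=-0.2715, bond B=63.1571.
  t=0,j=0: stock 184.0000 → up 218.9600 (V=3.7151), down 143.5200 (V=30.7300). Price 7.4352; hedge Δ=-0.3581, bond B=73.3251.
Self-financing check: at every node Δ·S+B equals the discounted successor values.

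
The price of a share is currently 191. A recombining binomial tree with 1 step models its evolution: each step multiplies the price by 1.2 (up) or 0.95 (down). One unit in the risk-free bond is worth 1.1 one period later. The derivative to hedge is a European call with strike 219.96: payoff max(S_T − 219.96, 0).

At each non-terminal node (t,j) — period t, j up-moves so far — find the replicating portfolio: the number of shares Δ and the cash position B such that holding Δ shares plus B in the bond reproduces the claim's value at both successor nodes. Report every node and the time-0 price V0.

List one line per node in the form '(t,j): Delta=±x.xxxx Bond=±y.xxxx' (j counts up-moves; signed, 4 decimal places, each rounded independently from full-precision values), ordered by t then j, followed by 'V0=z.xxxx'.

No-arbitrage ⇒ martingale measure with p* = (R−d)/(u−d) = 0.6000.
Terminal payoffs: V(1,0)=0.0000, V(1,1)=9.2400
(0,0): S=191.0000. Δ = (V_up−V_dn)/(S_up−S_dn) = (9.2400−0.0000)/(229.2000−181.4500) = 0.1935. V = [p*·9.2400 + (1−p*)·0.0000]/1.1 = 5.0400. B = V − Δ·S = -31.9200.
Each (Δ,B) replicates both successor values, so the strategy is self-financing and V0 is arbitrage-free.

(0,0): Delta=0.1935 Bond=-31.9200
V0=5.0400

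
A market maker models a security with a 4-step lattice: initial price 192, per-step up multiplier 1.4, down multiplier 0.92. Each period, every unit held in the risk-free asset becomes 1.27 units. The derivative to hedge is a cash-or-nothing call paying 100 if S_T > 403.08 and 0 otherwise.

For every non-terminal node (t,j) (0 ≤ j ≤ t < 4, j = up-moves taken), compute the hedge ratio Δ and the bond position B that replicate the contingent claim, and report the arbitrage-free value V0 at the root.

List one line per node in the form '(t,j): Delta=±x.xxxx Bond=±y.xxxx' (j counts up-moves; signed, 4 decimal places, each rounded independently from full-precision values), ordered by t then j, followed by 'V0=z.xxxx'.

(0,0): Delta=0.2288 Bond=-16.9252
(1,0): Delta=0.3888 Bond=-49.7495
(1,1): Delta=0.1898 Bond=-11.0005
(2,0): Delta=0.0000 Bond=0.0000
(2,1): Delta=0.4837 Bond=-86.6495
(2,2): Delta=0.1181 Bond=13.0243
(3,0): Delta=0.0000 Bond=0.0000
(3,1): Delta=0.0000 Bond=0.0000
(3,2): Delta=0.6017 Bond=-150.9186
(3,3): Delta=0.0000 Bond=78.7402
V0=27.0112

No-arbitrage ⇒ martingale measure with p* = (R−d)/(u−d) = 0.7292.
Terminal values V(4,·): V(4,0)=0.0000, V(4,1)=0.0000, V(4,2)=0.0000, V(4,3)=100.0000, V(4,4)=100.0000
  t=3,j=0: stock 149.5081 → up 209.3113 (V=0.0000), down 137.5474 (V=0.0000). Price 0.0000; hedge Δ=0.0000, bond B=0.0000.
  t=3,j=1: stock 227.5123 → up 318.5172 (V=0.0000), down 209.3113 (V=0.0000). Price 0.0000; hedge Δ=0.0000, bond B=0.0000.
  t=3,j=2: stock 346.2144 → up 484.7002 (V=100.0000), down 318.5172 (V=0.0000). Price 57.4147; hedge Δ=0.6017, bond B=-150.9186.
  t=3,j=3: stock 526.8480 → up 737.5872 (V=100.0000), down 484.7002 (V=100.0000). Price 78.7402; hedge Δ=0.0000, bond B=78.7402.
  t=2,j=0: stock 162.5088 → up 227.5123 (V=0.0000), down 149.5081 (V=0.0000). Price 0.0000; hedge Δ=0.0000, bond B=0.0000.
  t=2,j=1: stock 247.2960 → up 346.2144 (V=57.4147), down 227.5123 (V=0.0000). Price 32.9645; hedge Δ=0.4837, bond B=-86.6495.
  t=2,j=2: stock 376.3200 → up 526.8480 (V=78.7402), down 346.2144 (V=57.4147). Price 57.4524; hedge Δ=0.1181, bond B=13.0243.
  t=1,j=0: stock 176.6400 → up 247.2960 (V=32.9645), down 162.5088 (V=0.0000). Price 18.9265; hedge Δ=0.3888, bond B=-49.7495.
  t=1,j=1: stock 268.8000 → up 376.3200 (V=57.4524), down 247.2960 (V=32.9645). Price 40.0159; hedge Δ=0.1898, bond B=-11.0005.
  t=0,j=0: stock 192.0000 → up 268.8000 (V=40.0159), down 176.6400 (V=18.9265). Price 27.0112; hedge Δ=0.2288, bond B=-16.9252.
Check: Δ(0,0)·S0 + B(0,0) = 27.0112 = V0.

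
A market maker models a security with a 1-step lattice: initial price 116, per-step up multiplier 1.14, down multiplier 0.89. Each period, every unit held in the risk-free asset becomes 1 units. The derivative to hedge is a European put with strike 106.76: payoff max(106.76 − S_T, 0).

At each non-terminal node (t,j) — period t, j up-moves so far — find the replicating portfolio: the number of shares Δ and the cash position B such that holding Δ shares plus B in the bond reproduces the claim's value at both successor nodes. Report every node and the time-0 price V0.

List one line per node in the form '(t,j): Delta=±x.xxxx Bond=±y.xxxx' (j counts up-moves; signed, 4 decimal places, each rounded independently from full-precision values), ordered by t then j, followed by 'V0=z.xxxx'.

Risk-neutral probability p* = (R−d)/(u−d) = (1−0.89)/(1.14−0.89) = 0.4400.
Terminal values V(1,·): V(1,0)=3.5200, V(1,1)=0.0000
(0,0): S=116.0000. Δ = (V_up−V_dn)/(S_up−S_dn) = (0.0000−3.5200)/(132.2400−103.2400) = -0.1214. V = [p*·0.0000 + (1−p*)·3.5200]/1 = 1.9712. B = V − Δ·S = 16.0512.
Self-financing check: at every node Δ·S+B equals the discounted successor values.

(0,0): Delta=-0.1214 Bond=16.0512
V0=1.9712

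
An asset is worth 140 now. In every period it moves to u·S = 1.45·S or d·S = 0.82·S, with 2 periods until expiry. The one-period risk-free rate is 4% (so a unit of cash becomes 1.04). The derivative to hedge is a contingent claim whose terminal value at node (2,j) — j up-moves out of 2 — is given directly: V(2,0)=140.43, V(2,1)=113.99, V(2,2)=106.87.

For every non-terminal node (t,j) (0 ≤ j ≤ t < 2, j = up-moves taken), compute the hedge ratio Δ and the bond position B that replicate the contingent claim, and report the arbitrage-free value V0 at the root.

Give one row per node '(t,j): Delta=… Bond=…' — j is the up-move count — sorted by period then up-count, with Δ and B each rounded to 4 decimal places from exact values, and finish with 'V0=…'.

(0,0): Delta=-0.2147 Bond=144.9978
(1,0): Delta=-0.3656 Bond=168.1192
(1,1): Delta=-0.0557 Bond=118.5166
V0=114.9408

Risk-neutral probability p* = (R−d)/(u−d) = (1.04−0.82)/(1.45−0.82) = 0.3492.
Terminal values V(2,·): V(2,0)=140.4300, V(2,1)=113.9900, V(2,2)=106.8700
  t=1,j=0: stock 114.8000 → up 166.4600 (V=113.9900), down 94.1360 (V=140.4300). Price 126.1509; hedge Δ=-0.3656, bond B=168.1192.
  t=1,j=1: stock 203.0000 → up 294.3500 (V=106.8700), down 166.4600 (V=113.9900). Price 107.2150; hedge Δ=-0.0557, bond B=118.5166.
  t=0,j=0: stock 140.0000 → up 203.0000 (V=107.2150), down 114.8000 (V=126.1509). Price 114.9408; hedge Δ=-0.2147, bond B=144.9978.
Each (Δ,B) replicates both successor values, so the strategy is self-financing and V0 is arbitrage-free.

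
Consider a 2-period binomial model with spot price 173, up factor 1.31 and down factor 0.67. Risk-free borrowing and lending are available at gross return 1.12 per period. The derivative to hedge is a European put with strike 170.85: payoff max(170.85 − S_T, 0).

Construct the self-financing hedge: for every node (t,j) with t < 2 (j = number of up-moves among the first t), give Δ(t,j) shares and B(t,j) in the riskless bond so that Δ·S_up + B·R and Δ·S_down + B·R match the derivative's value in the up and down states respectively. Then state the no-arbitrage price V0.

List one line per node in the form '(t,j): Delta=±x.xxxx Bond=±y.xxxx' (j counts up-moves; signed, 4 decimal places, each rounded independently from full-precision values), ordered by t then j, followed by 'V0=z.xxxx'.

(0,0): Delta=-0.2854 Bond=62.2429
(1,0): Delta=-1.0000 Bond=152.5446
(1,1): Delta=-0.1310 Bond=34.7382
V0=12.8737

No-arbitrage ⇒ martingale measure with p* = (R−d)/(u−d) = 0.7031.
Terminal payoffs: V(2,0)=93.1903, V(2,1)=19.0079, V(2,2)=0.0000
Node (1,0) S=115.9100: V=(p*·19.0079+(1−p*)·93.1903)/1.12=36.6346; Δ=(19.0079−93.1903)/(151.8421−77.6597)=-1.0000; B=V−Δ·S=152.5446
Node (1,1) S=226.6300: V=(p*·0.0000+(1−p*)·19.0079)/1.12=5.0384; Δ=(0.0000−19.0079)/(296.8853−151.8421)=-0.1310; B=V−Δ·S=34.7382
Node (0,0) S=173.0000: V=(p*·5.0384+(1−p*)·36.6346)/1.12=12.8737; Δ=(5.0384−36.6346)/(226.6300−115.9100)=-0.2854; B=V−Δ·S=62.2429
Self-financing check: at every node Δ·S+B equals the discounted successor values.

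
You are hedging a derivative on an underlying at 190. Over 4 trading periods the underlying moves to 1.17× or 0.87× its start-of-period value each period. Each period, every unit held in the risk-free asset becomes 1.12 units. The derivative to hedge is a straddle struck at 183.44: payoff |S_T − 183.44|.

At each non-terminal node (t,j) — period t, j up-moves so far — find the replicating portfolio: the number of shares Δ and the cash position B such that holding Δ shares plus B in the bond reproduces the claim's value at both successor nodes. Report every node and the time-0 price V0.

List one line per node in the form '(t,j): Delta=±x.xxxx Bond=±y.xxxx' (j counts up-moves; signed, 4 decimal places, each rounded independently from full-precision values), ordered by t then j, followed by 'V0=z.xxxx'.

Under the risk-neutral measure, an up-move has probability p* = (R−d)/(u−d) = 0.8333 and values discount at R = 1.12.
Terminal payoffs: V(4,0)=74.5895, V(4,1)=37.0548, V(4,2)=13.4229, V(4,3)=81.3066, V(4,4)=172.5986
  t=3,j=0: stock 125.1156 → up 146.3852 (V=37.0548), down 108.8505 (V=74.5895). Price 38.6701; hedge Δ=-1.0000, bond B=163.7857.
  t=3,j=1: stock 168.2589 → up 196.8629 (V=13.4229), down 146.3852 (V=37.0548). Price 15.5014; hedge Δ=-0.4682, bond B=94.2744.
  t=3,j=2: stock 226.2792 → up 264.7466 (V=81.3066), down 196.8629 (V=13.4229). Price 62.4935; hedge Δ=1.0000, bond B=-163.7857.
  t=3,j=3: stock 304.3065 → up 356.0386 (V=172.5986), down 264.7466 (V=81.3066). Price 140.5208; hedge Δ=1.0000, bond B=-163.7857.
  t=2,j=0: stock 143.8110 → up 168.2589 (V=15.5014), down 125.1156 (V=38.6701). Price 17.2882; hedge Δ=-0.5370, bond B=94.5175.
  t=2,j=1: stock 193.4010 → up 226.2792 (V=62.4935), down 168.2589 (V=15.5014). Price 48.8049; hedge Δ=0.8099, bond B=-107.8354.
  t=2,j=2: stock 260.0910 → up 304.3065 (V=140.5208), down 226.2792 (V=62.4935). Price 113.8538; hedge Δ=1.0000, bond B=-146.2372.
  t=1,j=0: stock 165.3000 → up 193.4010 (V=48.8049), down 143.8110 (V=17.2882). Price 38.8858; hedge Δ=0.6355, bond B=-66.1696.
  t=1,j=1: stock 222.3000 → up 260.0910 (V=113.8538), down 193.4010 (V=48.8049). Price 91.9752; hedge Δ=0.9754, bond B=-124.8544.
  t=0,j=0: stock 190.0000 → up 222.3000 (V=91.9752), down 165.3000 (V=38.8858). Price 74.2205; hedge Δ=0.9314, bond B=-102.7443.
Check: Δ(0,0)·S0 + B(0,0) = 74.2205 = V0.

(0,0): Delta=0.9314 Bond=-102.7443
(1,0): Delta=0.6355 Bond=-66.1696
(1,1): Delta=0.9754 Bond=-124.8544
(2,0): Delta=-0.5370 Bond=94.5175
(2,1): Delta=0.8099 Bond=-107.8354
(2,2): Delta=1.0000 Bond=-146.2372
(3,0): Delta=-1.0000 Bond=163.7857
(3,1): Delta=-0.4682 Bond=94.2744
(3,2): Delta=1.0000 Bond=-163.7857
(3,3): Delta=1.0000 Bond=-163.7857
V0=74.2205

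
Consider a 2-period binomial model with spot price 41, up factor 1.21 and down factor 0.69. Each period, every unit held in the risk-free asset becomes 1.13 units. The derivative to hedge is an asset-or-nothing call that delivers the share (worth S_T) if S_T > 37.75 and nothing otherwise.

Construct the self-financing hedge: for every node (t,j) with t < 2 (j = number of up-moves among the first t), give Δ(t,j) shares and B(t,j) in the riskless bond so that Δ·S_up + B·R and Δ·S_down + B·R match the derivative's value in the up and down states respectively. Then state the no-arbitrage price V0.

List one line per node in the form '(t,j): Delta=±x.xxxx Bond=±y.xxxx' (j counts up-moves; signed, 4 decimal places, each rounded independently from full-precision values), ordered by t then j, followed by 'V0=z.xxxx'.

(0,0): Delta=2.1083 Bond=-52.7828
(1,0): Delta=0.0000 Bond=0.0000
(1,1): Delta=2.3269 Bond=-70.4891
V0=33.6586

No-arbitrage ⇒ martingale measure with p* = (R−d)/(u−d) = 0.8462.
Terminal values V(2,·): V(2,0)=0.0000, V(2,1)=0.0000, V(2,2)=60.0281
(1,0): S=28.2900. Δ = (V_up−V_dn)/(S_up−S_dn) = (0.0000−0.0000)/(34.2309−19.5201) = 0.0000. V = [p*·0.0000 + (1−p*)·0.0000]/1.13 = 0.0000. B = V − Δ·S = 0.0000.
(1,1): S=49.6100. Δ = (V_up−V_dn)/(S_up−S_dn) = (60.0281−0.0000)/(60.0281−34.2309) = 2.3269. V = [p*·60.0281 + (1−p*)·0.0000]/1.13 = 44.9496. B = V − Δ·S = -70.4891.
(0,0): S=41.0000. Δ = (V_up−V_dn)/(S_up−S_dn) = (44.9496−0.0000)/(49.6100−28.2900) = 2.1083. V = [p*·44.9496 + (1−p*)·0.0000]/1.13 = 33.6586. B = V − Δ·S = -52.7828.
The time-0 hedge costs 33.6586, which is the no-arbitrage price.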